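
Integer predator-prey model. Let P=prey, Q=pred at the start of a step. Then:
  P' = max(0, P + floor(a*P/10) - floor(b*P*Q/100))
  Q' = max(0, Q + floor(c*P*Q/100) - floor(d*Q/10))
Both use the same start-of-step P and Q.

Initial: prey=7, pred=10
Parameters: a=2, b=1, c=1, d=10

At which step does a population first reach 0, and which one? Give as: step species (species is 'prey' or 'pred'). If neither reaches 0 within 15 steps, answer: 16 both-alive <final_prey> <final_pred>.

Step 1: prey: 7+1-0=8; pred: 10+0-10=0
First extinction: pred at step 1

Answer: 1 pred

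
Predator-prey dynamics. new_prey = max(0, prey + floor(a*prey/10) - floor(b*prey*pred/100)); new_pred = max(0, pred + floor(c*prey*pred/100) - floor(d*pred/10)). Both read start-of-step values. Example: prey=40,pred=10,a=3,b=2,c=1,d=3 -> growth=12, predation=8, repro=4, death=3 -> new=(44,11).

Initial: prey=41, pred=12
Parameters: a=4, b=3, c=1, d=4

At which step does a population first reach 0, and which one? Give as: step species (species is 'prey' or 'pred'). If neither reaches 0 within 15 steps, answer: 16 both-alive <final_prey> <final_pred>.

Answer: 16 both-alive 38 12

Derivation:
Step 1: prey: 41+16-14=43; pred: 12+4-4=12
Step 2: prey: 43+17-15=45; pred: 12+5-4=13
Step 3: prey: 45+18-17=46; pred: 13+5-5=13
Step 4: prey: 46+18-17=47; pred: 13+5-5=13
Step 5: prey: 47+18-18=47; pred: 13+6-5=14
Step 6: prey: 47+18-19=46; pred: 14+6-5=15
Step 7: prey: 46+18-20=44; pred: 15+6-6=15
Step 8: prey: 44+17-19=42; pred: 15+6-6=15
Step 9: prey: 42+16-18=40; pred: 15+6-6=15
Step 10: prey: 40+16-18=38; pred: 15+6-6=15
Step 11: prey: 38+15-17=36; pred: 15+5-6=14
Step 12: prey: 36+14-15=35; pred: 14+5-5=14
Step 13: prey: 35+14-14=35; pred: 14+4-5=13
Step 14: prey: 35+14-13=36; pred: 13+4-5=12
Step 15: prey: 36+14-12=38; pred: 12+4-4=12
No extinction within 15 steps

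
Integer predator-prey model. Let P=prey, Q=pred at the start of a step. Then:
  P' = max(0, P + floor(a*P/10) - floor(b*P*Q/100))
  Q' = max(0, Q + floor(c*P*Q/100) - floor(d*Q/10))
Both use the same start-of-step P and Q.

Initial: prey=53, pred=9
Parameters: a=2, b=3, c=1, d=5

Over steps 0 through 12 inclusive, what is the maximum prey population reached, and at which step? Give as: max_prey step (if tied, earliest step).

Answer: 60 12

Derivation:
Step 1: prey: 53+10-14=49; pred: 9+4-4=9
Step 2: prey: 49+9-13=45; pred: 9+4-4=9
Step 3: prey: 45+9-12=42; pred: 9+4-4=9
Step 4: prey: 42+8-11=39; pred: 9+3-4=8
Step 5: prey: 39+7-9=37; pred: 8+3-4=7
Step 6: prey: 37+7-7=37; pred: 7+2-3=6
Step 7: prey: 37+7-6=38; pred: 6+2-3=5
Step 8: prey: 38+7-5=40; pred: 5+1-2=4
Step 9: prey: 40+8-4=44; pred: 4+1-2=3
Step 10: prey: 44+8-3=49; pred: 3+1-1=3
Step 11: prey: 49+9-4=54; pred: 3+1-1=3
Step 12: prey: 54+10-4=60; pred: 3+1-1=3
Max prey = 60 at step 12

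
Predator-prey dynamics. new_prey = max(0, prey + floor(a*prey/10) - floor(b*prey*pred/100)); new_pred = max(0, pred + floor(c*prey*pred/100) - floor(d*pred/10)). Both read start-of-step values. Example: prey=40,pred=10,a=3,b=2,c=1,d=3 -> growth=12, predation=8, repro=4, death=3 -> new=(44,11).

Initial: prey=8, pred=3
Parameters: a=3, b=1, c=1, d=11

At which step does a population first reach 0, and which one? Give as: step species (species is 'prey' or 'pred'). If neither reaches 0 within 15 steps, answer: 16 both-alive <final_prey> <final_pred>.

Step 1: prey: 8+2-0=10; pred: 3+0-3=0
First extinction: pred at step 1

Answer: 1 pred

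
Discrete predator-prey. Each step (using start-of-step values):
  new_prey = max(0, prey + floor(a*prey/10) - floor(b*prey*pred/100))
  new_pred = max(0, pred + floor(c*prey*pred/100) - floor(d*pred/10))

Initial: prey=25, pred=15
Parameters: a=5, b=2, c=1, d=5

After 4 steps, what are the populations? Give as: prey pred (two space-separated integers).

Answer: 68 8

Derivation:
Step 1: prey: 25+12-7=30; pred: 15+3-7=11
Step 2: prey: 30+15-6=39; pred: 11+3-5=9
Step 3: prey: 39+19-7=51; pred: 9+3-4=8
Step 4: prey: 51+25-8=68; pred: 8+4-4=8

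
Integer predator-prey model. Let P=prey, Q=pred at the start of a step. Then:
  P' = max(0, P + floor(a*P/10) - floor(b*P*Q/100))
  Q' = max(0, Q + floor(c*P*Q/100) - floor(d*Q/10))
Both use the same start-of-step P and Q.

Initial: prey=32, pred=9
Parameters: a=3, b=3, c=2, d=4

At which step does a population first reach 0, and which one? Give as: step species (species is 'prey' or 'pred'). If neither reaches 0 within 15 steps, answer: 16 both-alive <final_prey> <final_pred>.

Step 1: prey: 32+9-8=33; pred: 9+5-3=11
Step 2: prey: 33+9-10=32; pred: 11+7-4=14
Step 3: prey: 32+9-13=28; pred: 14+8-5=17
Step 4: prey: 28+8-14=22; pred: 17+9-6=20
Step 5: prey: 22+6-13=15; pred: 20+8-8=20
Step 6: prey: 15+4-9=10; pred: 20+6-8=18
Step 7: prey: 10+3-5=8; pred: 18+3-7=14
Step 8: prey: 8+2-3=7; pred: 14+2-5=11
Step 9: prey: 7+2-2=7; pred: 11+1-4=8
Step 10: prey: 7+2-1=8; pred: 8+1-3=6
Step 11: prey: 8+2-1=9; pred: 6+0-2=4
Step 12: prey: 9+2-1=10; pred: 4+0-1=3
Step 13: prey: 10+3-0=13; pred: 3+0-1=2
Step 14: prey: 13+3-0=16; pred: 2+0-0=2
Step 15: prey: 16+4-0=20; pred: 2+0-0=2
No extinction within 15 steps

Answer: 16 both-alive 20 2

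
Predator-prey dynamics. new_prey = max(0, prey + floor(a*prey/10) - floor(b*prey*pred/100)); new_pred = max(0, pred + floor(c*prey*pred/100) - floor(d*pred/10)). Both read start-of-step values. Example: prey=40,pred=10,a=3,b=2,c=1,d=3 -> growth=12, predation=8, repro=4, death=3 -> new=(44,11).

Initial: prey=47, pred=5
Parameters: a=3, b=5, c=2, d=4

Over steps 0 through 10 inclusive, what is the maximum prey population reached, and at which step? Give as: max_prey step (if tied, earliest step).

Step 1: prey: 47+14-11=50; pred: 5+4-2=7
Step 2: prey: 50+15-17=48; pred: 7+7-2=12
Step 3: prey: 48+14-28=34; pred: 12+11-4=19
Step 4: prey: 34+10-32=12; pred: 19+12-7=24
Step 5: prey: 12+3-14=1; pred: 24+5-9=20
Step 6: prey: 1+0-1=0; pred: 20+0-8=12
Step 7: prey: 0+0-0=0; pred: 12+0-4=8
Step 8: prey: 0+0-0=0; pred: 8+0-3=5
Step 9: prey: 0+0-0=0; pred: 5+0-2=3
Step 10: prey: 0+0-0=0; pred: 3+0-1=2
Max prey = 50 at step 1

Answer: 50 1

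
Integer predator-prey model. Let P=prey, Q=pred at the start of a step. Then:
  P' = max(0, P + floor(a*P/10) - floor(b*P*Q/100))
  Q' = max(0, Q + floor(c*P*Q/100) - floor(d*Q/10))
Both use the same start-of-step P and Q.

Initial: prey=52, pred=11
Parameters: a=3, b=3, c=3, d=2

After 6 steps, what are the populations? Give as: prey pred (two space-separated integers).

Answer: 0 49

Derivation:
Step 1: prey: 52+15-17=50; pred: 11+17-2=26
Step 2: prey: 50+15-39=26; pred: 26+39-5=60
Step 3: prey: 26+7-46=0; pred: 60+46-12=94
Step 4: prey: 0+0-0=0; pred: 94+0-18=76
Step 5: prey: 0+0-0=0; pred: 76+0-15=61
Step 6: prey: 0+0-0=0; pred: 61+0-12=49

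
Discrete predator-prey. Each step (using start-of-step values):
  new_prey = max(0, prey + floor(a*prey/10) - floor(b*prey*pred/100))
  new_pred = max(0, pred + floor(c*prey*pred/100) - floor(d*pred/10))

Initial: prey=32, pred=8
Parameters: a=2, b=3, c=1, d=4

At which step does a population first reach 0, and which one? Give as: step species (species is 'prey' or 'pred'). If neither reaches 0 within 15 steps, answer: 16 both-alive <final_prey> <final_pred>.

Answer: 16 both-alive 31 7

Derivation:
Step 1: prey: 32+6-7=31; pred: 8+2-3=7
Step 2: prey: 31+6-6=31; pred: 7+2-2=7
Steps 3-15: state stable at prey=31, pred=7 (no change)
No extinction within 15 steps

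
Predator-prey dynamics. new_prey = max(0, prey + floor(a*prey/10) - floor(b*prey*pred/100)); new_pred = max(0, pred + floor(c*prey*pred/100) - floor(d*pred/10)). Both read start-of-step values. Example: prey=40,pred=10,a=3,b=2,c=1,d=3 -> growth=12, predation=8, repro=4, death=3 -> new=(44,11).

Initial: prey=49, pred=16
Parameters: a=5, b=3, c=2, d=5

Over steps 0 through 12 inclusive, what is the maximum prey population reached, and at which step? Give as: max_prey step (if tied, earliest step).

Step 1: prey: 49+24-23=50; pred: 16+15-8=23
Step 2: prey: 50+25-34=41; pred: 23+23-11=35
Step 3: prey: 41+20-43=18; pred: 35+28-17=46
Step 4: prey: 18+9-24=3; pred: 46+16-23=39
Step 5: prey: 3+1-3=1; pred: 39+2-19=22
Step 6: prey: 1+0-0=1; pred: 22+0-11=11
Step 7: prey: 1+0-0=1; pred: 11+0-5=6
Step 8: prey: 1+0-0=1; pred: 6+0-3=3
Step 9: prey: 1+0-0=1; pred: 3+0-1=2
Step 10: prey: 1+0-0=1; pred: 2+0-1=1
Step 11: prey: 1+0-0=1; pred: 1+0-0=1
Step 12: prey: 1+0-0=1; pred: 1+0-0=1
Max prey = 50 at step 1

Answer: 50 1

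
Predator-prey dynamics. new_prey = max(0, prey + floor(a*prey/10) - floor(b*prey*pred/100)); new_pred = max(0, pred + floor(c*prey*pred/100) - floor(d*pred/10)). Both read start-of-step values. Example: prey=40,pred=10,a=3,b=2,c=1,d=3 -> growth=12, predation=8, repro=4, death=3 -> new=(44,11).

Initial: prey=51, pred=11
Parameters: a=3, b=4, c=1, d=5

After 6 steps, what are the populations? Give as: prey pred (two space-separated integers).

Answer: 39 4

Derivation:
Step 1: prey: 51+15-22=44; pred: 11+5-5=11
Step 2: prey: 44+13-19=38; pred: 11+4-5=10
Step 3: prey: 38+11-15=34; pred: 10+3-5=8
Step 4: prey: 34+10-10=34; pred: 8+2-4=6
Step 5: prey: 34+10-8=36; pred: 6+2-3=5
Step 6: prey: 36+10-7=39; pred: 5+1-2=4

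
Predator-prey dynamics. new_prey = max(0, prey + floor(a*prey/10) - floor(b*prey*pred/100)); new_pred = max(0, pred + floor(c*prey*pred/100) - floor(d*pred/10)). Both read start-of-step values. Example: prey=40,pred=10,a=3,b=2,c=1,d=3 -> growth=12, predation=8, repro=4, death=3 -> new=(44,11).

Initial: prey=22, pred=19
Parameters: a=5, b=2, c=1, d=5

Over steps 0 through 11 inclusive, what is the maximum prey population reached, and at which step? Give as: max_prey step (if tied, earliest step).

Answer: 184 9

Derivation:
Step 1: prey: 22+11-8=25; pred: 19+4-9=14
Step 2: prey: 25+12-7=30; pred: 14+3-7=10
Step 3: prey: 30+15-6=39; pred: 10+3-5=8
Step 4: prey: 39+19-6=52; pred: 8+3-4=7
Step 5: prey: 52+26-7=71; pred: 7+3-3=7
Step 6: prey: 71+35-9=97; pred: 7+4-3=8
Step 7: prey: 97+48-15=130; pred: 8+7-4=11
Step 8: prey: 130+65-28=167; pred: 11+14-5=20
Step 9: prey: 167+83-66=184; pred: 20+33-10=43
Step 10: prey: 184+92-158=118; pred: 43+79-21=101
Step 11: prey: 118+59-238=0; pred: 101+119-50=170
Max prey = 184 at step 9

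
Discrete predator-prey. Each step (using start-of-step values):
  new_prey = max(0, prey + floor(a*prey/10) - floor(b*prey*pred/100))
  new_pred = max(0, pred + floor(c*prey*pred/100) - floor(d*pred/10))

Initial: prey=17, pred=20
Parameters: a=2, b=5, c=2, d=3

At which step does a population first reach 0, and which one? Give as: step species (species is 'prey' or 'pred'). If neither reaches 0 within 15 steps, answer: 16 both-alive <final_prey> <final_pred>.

Step 1: prey: 17+3-17=3; pred: 20+6-6=20
Step 2: prey: 3+0-3=0; pred: 20+1-6=15
First extinction: prey at step 2

Answer: 2 prey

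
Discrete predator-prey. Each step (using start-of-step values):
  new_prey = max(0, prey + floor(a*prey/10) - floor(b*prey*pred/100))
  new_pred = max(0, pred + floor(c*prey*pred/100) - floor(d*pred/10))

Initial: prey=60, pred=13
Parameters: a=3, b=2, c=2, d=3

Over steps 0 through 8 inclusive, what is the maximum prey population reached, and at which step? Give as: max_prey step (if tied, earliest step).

Step 1: prey: 60+18-15=63; pred: 13+15-3=25
Step 2: prey: 63+18-31=50; pred: 25+31-7=49
Step 3: prey: 50+15-49=16; pred: 49+49-14=84
Step 4: prey: 16+4-26=0; pred: 84+26-25=85
Step 5: prey: 0+0-0=0; pred: 85+0-25=60
Step 6: prey: 0+0-0=0; pred: 60+0-18=42
Step 7: prey: 0+0-0=0; pred: 42+0-12=30
Step 8: prey: 0+0-0=0; pred: 30+0-9=21
Max prey = 63 at step 1

Answer: 63 1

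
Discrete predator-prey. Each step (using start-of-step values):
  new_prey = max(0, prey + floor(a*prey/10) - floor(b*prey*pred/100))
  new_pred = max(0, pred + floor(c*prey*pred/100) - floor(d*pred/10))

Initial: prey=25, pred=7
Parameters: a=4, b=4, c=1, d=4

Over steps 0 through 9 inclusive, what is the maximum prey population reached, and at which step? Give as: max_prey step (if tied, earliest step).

Step 1: prey: 25+10-7=28; pred: 7+1-2=6
Step 2: prey: 28+11-6=33; pred: 6+1-2=5
Step 3: prey: 33+13-6=40; pred: 5+1-2=4
Step 4: prey: 40+16-6=50; pred: 4+1-1=4
Step 5: prey: 50+20-8=62; pred: 4+2-1=5
Step 6: prey: 62+24-12=74; pred: 5+3-2=6
Step 7: prey: 74+29-17=86; pred: 6+4-2=8
Step 8: prey: 86+34-27=93; pred: 8+6-3=11
Step 9: prey: 93+37-40=90; pred: 11+10-4=17
Max prey = 93 at step 8

Answer: 93 8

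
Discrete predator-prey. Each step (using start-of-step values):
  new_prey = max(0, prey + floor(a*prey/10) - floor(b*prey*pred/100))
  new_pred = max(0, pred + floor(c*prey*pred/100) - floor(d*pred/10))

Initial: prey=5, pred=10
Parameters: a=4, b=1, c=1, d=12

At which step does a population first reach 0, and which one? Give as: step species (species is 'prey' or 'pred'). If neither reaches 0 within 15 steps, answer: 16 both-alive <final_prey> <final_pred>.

Step 1: prey: 5+2-0=7; pred: 10+0-12=0
First extinction: pred at step 1

Answer: 1 pred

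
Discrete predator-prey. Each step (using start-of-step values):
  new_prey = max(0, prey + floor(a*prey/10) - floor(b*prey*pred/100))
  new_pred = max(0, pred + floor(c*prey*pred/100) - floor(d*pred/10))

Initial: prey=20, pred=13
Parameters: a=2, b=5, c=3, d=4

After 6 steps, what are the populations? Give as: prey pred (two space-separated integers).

Step 1: prey: 20+4-13=11; pred: 13+7-5=15
Step 2: prey: 11+2-8=5; pred: 15+4-6=13
Step 3: prey: 5+1-3=3; pred: 13+1-5=9
Step 4: prey: 3+0-1=2; pred: 9+0-3=6
Step 5: prey: 2+0-0=2; pred: 6+0-2=4
Step 6: prey: 2+0-0=2; pred: 4+0-1=3

Answer: 2 3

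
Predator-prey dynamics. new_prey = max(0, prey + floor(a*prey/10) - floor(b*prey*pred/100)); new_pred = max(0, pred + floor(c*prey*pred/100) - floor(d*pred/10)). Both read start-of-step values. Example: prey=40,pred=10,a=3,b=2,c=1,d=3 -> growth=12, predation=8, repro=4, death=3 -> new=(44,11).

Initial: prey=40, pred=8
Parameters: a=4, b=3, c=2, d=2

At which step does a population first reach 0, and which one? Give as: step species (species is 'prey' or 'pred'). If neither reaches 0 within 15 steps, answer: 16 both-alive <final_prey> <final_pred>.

Step 1: prey: 40+16-9=47; pred: 8+6-1=13
Step 2: prey: 47+18-18=47; pred: 13+12-2=23
Step 3: prey: 47+18-32=33; pred: 23+21-4=40
Step 4: prey: 33+13-39=7; pred: 40+26-8=58
Step 5: prey: 7+2-12=0; pred: 58+8-11=55
First extinction: prey at step 5

Answer: 5 prey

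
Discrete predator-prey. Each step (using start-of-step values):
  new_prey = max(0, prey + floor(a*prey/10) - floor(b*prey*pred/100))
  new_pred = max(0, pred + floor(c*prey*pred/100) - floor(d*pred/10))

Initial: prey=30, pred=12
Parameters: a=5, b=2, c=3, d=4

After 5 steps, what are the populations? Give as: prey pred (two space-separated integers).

Step 1: prey: 30+15-7=38; pred: 12+10-4=18
Step 2: prey: 38+19-13=44; pred: 18+20-7=31
Step 3: prey: 44+22-27=39; pred: 31+40-12=59
Step 4: prey: 39+19-46=12; pred: 59+69-23=105
Step 5: prey: 12+6-25=0; pred: 105+37-42=100

Answer: 0 100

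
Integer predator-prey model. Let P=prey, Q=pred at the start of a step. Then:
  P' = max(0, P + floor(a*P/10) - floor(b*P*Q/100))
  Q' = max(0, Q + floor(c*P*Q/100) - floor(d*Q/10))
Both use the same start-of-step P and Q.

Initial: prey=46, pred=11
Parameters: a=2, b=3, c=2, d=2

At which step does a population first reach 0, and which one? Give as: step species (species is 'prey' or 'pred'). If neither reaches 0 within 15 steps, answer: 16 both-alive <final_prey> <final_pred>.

Step 1: prey: 46+9-15=40; pred: 11+10-2=19
Step 2: prey: 40+8-22=26; pred: 19+15-3=31
Step 3: prey: 26+5-24=7; pred: 31+16-6=41
Step 4: prey: 7+1-8=0; pred: 41+5-8=38
First extinction: prey at step 4

Answer: 4 prey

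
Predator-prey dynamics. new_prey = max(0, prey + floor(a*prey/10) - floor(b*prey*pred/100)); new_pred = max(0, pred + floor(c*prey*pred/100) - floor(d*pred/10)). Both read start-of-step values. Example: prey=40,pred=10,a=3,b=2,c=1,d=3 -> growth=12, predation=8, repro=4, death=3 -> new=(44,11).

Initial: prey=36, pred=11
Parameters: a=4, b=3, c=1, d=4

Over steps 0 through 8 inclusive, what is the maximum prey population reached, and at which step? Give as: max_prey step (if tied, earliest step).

Step 1: prey: 36+14-11=39; pred: 11+3-4=10
Step 2: prey: 39+15-11=43; pred: 10+3-4=9
Step 3: prey: 43+17-11=49; pred: 9+3-3=9
Step 4: prey: 49+19-13=55; pred: 9+4-3=10
Step 5: prey: 55+22-16=61; pred: 10+5-4=11
Step 6: prey: 61+24-20=65; pred: 11+6-4=13
Step 7: prey: 65+26-25=66; pred: 13+8-5=16
Step 8: prey: 66+26-31=61; pred: 16+10-6=20
Max prey = 66 at step 7

Answer: 66 7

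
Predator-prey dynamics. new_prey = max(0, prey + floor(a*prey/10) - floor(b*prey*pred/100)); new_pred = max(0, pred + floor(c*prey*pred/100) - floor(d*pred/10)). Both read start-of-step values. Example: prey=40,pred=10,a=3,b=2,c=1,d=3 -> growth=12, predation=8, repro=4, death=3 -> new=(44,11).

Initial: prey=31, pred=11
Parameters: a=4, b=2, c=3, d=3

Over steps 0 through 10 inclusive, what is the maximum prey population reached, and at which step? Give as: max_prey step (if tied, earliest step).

Answer: 38 2

Derivation:
Step 1: prey: 31+12-6=37; pred: 11+10-3=18
Step 2: prey: 37+14-13=38; pred: 18+19-5=32
Step 3: prey: 38+15-24=29; pred: 32+36-9=59
Step 4: prey: 29+11-34=6; pred: 59+51-17=93
Step 5: prey: 6+2-11=0; pred: 93+16-27=82
Step 6: prey: 0+0-0=0; pred: 82+0-24=58
Step 7: prey: 0+0-0=0; pred: 58+0-17=41
Step 8: prey: 0+0-0=0; pred: 41+0-12=29
Step 9: prey: 0+0-0=0; pred: 29+0-8=21
Step 10: prey: 0+0-0=0; pred: 21+0-6=15
Max prey = 38 at step 2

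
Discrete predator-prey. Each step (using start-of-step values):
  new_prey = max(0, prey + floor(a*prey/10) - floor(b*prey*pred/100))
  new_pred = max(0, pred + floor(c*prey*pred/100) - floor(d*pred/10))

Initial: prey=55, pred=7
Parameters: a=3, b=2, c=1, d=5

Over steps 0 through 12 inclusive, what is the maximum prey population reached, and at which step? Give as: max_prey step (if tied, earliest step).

Step 1: prey: 55+16-7=64; pred: 7+3-3=7
Step 2: prey: 64+19-8=75; pred: 7+4-3=8
Step 3: prey: 75+22-12=85; pred: 8+6-4=10
Step 4: prey: 85+25-17=93; pred: 10+8-5=13
Step 5: prey: 93+27-24=96; pred: 13+12-6=19
Step 6: prey: 96+28-36=88; pred: 19+18-9=28
Step 7: prey: 88+26-49=65; pred: 28+24-14=38
Step 8: prey: 65+19-49=35; pred: 38+24-19=43
Step 9: prey: 35+10-30=15; pred: 43+15-21=37
Step 10: prey: 15+4-11=8; pred: 37+5-18=24
Step 11: prey: 8+2-3=7; pred: 24+1-12=13
Step 12: prey: 7+2-1=8; pred: 13+0-6=7
Max prey = 96 at step 5

Answer: 96 5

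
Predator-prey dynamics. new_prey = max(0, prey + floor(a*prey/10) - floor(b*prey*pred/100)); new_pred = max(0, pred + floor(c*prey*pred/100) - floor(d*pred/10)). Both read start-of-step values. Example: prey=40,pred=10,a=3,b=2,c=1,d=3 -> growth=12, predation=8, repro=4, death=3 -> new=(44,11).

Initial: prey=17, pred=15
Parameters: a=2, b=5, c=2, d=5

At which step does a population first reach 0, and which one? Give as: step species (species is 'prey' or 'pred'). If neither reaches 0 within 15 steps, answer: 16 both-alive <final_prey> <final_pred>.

Answer: 16 both-alive 3 1

Derivation:
Step 1: prey: 17+3-12=8; pred: 15+5-7=13
Step 2: prey: 8+1-5=4; pred: 13+2-6=9
Step 3: prey: 4+0-1=3; pred: 9+0-4=5
Step 4: prey: 3+0-0=3; pred: 5+0-2=3
Step 5: prey: 3+0-0=3; pred: 3+0-1=2
Step 6: prey: 3+0-0=3; pred: 2+0-1=1
Step 7: prey: 3+0-0=3; pred: 1+0-0=1
Steps 8-15: state stable at prey=3, pred=1 (no change)
No extinction within 15 steps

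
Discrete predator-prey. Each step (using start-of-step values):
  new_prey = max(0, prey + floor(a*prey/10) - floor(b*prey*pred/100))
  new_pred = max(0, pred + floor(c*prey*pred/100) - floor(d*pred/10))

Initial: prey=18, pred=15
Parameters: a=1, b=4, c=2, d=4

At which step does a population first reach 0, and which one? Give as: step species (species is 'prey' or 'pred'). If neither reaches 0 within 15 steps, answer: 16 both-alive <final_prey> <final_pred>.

Step 1: prey: 18+1-10=9; pred: 15+5-6=14
Step 2: prey: 9+0-5=4; pred: 14+2-5=11
Step 3: prey: 4+0-1=3; pred: 11+0-4=7
Step 4: prey: 3+0-0=3; pred: 7+0-2=5
Step 5: prey: 3+0-0=3; pred: 5+0-2=3
Step 6: prey: 3+0-0=3; pred: 3+0-1=2
Step 7: prey: 3+0-0=3; pred: 2+0-0=2
Steps 8-15: state stable at prey=3, pred=2 (no change)
No extinction within 15 steps

Answer: 16 both-alive 3 2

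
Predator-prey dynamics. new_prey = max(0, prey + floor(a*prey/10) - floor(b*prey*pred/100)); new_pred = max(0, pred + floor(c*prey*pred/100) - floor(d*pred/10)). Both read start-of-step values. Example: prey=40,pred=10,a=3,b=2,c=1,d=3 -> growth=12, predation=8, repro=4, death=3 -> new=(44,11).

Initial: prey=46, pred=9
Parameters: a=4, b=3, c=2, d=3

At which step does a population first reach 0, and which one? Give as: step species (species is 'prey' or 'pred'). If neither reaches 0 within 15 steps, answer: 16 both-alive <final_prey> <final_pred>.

Answer: 5 prey

Derivation:
Step 1: prey: 46+18-12=52; pred: 9+8-2=15
Step 2: prey: 52+20-23=49; pred: 15+15-4=26
Step 3: prey: 49+19-38=30; pred: 26+25-7=44
Step 4: prey: 30+12-39=3; pred: 44+26-13=57
Step 5: prey: 3+1-5=0; pred: 57+3-17=43
First extinction: prey at step 5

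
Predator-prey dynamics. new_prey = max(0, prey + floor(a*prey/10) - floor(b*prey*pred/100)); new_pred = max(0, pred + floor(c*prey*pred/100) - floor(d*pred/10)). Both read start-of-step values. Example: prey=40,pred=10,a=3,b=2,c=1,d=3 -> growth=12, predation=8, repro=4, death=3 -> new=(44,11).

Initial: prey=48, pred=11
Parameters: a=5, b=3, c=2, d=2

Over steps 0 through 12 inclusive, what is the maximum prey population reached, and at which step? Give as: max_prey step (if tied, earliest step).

Answer: 57 1

Derivation:
Step 1: prey: 48+24-15=57; pred: 11+10-2=19
Step 2: prey: 57+28-32=53; pred: 19+21-3=37
Step 3: prey: 53+26-58=21; pred: 37+39-7=69
Step 4: prey: 21+10-43=0; pred: 69+28-13=84
Step 5: prey: 0+0-0=0; pred: 84+0-16=68
Step 6: prey: 0+0-0=0; pred: 68+0-13=55
Step 7: prey: 0+0-0=0; pred: 55+0-11=44
Step 8: prey: 0+0-0=0; pred: 44+0-8=36
Step 9: prey: 0+0-0=0; pred: 36+0-7=29
Step 10: prey: 0+0-0=0; pred: 29+0-5=24
Step 11: prey: 0+0-0=0; pred: 24+0-4=20
Step 12: prey: 0+0-0=0; pred: 20+0-4=16
Max prey = 57 at step 1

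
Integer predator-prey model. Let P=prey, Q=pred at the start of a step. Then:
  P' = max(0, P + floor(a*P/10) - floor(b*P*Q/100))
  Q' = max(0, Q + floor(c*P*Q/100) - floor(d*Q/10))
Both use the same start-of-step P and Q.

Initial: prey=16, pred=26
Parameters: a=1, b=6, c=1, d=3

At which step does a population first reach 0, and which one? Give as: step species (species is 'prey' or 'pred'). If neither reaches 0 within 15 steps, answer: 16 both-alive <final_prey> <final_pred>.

Step 1: prey: 16+1-24=0; pred: 26+4-7=23
First extinction: prey at step 1

Answer: 1 prey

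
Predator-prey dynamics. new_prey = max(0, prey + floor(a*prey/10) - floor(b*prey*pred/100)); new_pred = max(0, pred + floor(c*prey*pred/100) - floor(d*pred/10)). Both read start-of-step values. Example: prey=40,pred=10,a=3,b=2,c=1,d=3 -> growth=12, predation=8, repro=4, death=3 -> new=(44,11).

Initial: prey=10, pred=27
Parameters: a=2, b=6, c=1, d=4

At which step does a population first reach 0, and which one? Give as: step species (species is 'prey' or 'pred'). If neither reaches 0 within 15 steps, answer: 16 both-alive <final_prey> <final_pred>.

Answer: 1 prey

Derivation:
Step 1: prey: 10+2-16=0; pred: 27+2-10=19
First extinction: prey at step 1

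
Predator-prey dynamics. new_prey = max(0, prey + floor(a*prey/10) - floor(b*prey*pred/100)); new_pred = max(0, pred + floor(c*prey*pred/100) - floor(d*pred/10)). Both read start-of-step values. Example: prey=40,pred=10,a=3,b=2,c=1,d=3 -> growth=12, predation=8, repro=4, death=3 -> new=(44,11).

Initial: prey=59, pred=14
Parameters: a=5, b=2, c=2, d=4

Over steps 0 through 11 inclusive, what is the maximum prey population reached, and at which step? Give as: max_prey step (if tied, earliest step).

Answer: 72 1

Derivation:
Step 1: prey: 59+29-16=72; pred: 14+16-5=25
Step 2: prey: 72+36-36=72; pred: 25+36-10=51
Step 3: prey: 72+36-73=35; pred: 51+73-20=104
Step 4: prey: 35+17-72=0; pred: 104+72-41=135
Step 5: prey: 0+0-0=0; pred: 135+0-54=81
Step 6: prey: 0+0-0=0; pred: 81+0-32=49
Step 7: prey: 0+0-0=0; pred: 49+0-19=30
Step 8: prey: 0+0-0=0; pred: 30+0-12=18
Step 9: prey: 0+0-0=0; pred: 18+0-7=11
Step 10: prey: 0+0-0=0; pred: 11+0-4=7
Step 11: prey: 0+0-0=0; pred: 7+0-2=5
Max prey = 72 at step 1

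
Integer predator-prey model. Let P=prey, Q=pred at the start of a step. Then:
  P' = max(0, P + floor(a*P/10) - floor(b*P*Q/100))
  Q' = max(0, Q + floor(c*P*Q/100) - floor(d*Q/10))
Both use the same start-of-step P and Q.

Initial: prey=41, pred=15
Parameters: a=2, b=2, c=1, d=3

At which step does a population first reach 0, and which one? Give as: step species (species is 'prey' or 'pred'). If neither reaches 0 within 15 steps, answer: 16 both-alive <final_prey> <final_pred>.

Answer: 16 both-alive 24 6

Derivation:
Step 1: prey: 41+8-12=37; pred: 15+6-4=17
Step 2: prey: 37+7-12=32; pred: 17+6-5=18
Step 3: prey: 32+6-11=27; pred: 18+5-5=18
Step 4: prey: 27+5-9=23; pred: 18+4-5=17
Step 5: prey: 23+4-7=20; pred: 17+3-5=15
Step 6: prey: 20+4-6=18; pred: 15+3-4=14
Step 7: prey: 18+3-5=16; pred: 14+2-4=12
Step 8: prey: 16+3-3=16; pred: 12+1-3=10
Step 9: prey: 16+3-3=16; pred: 10+1-3=8
Step 10: prey: 16+3-2=17; pred: 8+1-2=7
Step 11: prey: 17+3-2=18; pred: 7+1-2=6
Step 12: prey: 18+3-2=19; pred: 6+1-1=6
Step 13: prey: 19+3-2=20; pred: 6+1-1=6
Step 14: prey: 20+4-2=22; pred: 6+1-1=6
Step 15: prey: 22+4-2=24; pred: 6+1-1=6
No extinction within 15 steps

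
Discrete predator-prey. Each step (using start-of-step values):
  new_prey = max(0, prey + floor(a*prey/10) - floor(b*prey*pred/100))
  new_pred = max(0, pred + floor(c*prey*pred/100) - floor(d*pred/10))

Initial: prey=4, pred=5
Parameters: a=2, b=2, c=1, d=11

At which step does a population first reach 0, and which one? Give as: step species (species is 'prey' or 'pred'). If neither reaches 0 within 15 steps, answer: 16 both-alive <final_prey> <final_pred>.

Step 1: prey: 4+0-0=4; pred: 5+0-5=0
First extinction: pred at step 1

Answer: 1 pred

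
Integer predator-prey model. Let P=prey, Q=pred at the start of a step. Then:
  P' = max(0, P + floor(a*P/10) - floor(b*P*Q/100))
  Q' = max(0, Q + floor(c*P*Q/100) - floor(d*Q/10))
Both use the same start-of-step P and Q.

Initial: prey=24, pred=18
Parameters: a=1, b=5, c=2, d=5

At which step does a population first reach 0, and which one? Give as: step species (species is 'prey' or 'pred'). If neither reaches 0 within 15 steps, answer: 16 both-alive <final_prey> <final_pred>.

Step 1: prey: 24+2-21=5; pred: 18+8-9=17
Step 2: prey: 5+0-4=1; pred: 17+1-8=10
Step 3: prey: 1+0-0=1; pred: 10+0-5=5
Step 4: prey: 1+0-0=1; pred: 5+0-2=3
Step 5: prey: 1+0-0=1; pred: 3+0-1=2
Step 6: prey: 1+0-0=1; pred: 2+0-1=1
Step 7: prey: 1+0-0=1; pred: 1+0-0=1
Steps 8-15: state stable at prey=1, pred=1 (no change)
No extinction within 15 steps

Answer: 16 both-alive 1 1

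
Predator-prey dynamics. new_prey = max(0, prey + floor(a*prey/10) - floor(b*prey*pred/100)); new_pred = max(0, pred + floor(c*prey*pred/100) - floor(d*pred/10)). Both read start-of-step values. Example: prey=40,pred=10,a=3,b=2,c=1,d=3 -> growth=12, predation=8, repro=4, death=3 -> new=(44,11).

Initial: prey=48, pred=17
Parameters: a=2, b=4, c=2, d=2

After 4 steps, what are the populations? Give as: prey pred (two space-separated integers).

Answer: 0 26

Derivation:
Step 1: prey: 48+9-32=25; pred: 17+16-3=30
Step 2: prey: 25+5-30=0; pred: 30+15-6=39
Step 3: prey: 0+0-0=0; pred: 39+0-7=32
Step 4: prey: 0+0-0=0; pred: 32+0-6=26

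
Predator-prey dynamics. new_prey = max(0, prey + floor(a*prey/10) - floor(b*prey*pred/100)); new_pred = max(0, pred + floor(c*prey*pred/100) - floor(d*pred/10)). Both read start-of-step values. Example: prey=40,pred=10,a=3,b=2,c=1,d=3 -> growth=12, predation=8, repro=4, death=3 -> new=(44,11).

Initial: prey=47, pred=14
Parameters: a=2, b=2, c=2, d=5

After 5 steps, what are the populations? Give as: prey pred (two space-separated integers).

Answer: 7 22

Derivation:
Step 1: prey: 47+9-13=43; pred: 14+13-7=20
Step 2: prey: 43+8-17=34; pred: 20+17-10=27
Step 3: prey: 34+6-18=22; pred: 27+18-13=32
Step 4: prey: 22+4-14=12; pred: 32+14-16=30
Step 5: prey: 12+2-7=7; pred: 30+7-15=22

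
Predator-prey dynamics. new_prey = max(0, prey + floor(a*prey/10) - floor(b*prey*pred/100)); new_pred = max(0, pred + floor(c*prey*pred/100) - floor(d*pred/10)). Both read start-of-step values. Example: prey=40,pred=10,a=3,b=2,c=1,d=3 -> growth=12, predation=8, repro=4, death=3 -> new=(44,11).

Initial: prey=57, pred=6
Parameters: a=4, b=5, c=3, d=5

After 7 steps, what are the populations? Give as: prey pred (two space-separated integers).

Step 1: prey: 57+22-17=62; pred: 6+10-3=13
Step 2: prey: 62+24-40=46; pred: 13+24-6=31
Step 3: prey: 46+18-71=0; pred: 31+42-15=58
Step 4: prey: 0+0-0=0; pred: 58+0-29=29
Step 5: prey: 0+0-0=0; pred: 29+0-14=15
Step 6: prey: 0+0-0=0; pred: 15+0-7=8
Step 7: prey: 0+0-0=0; pred: 8+0-4=4

Answer: 0 4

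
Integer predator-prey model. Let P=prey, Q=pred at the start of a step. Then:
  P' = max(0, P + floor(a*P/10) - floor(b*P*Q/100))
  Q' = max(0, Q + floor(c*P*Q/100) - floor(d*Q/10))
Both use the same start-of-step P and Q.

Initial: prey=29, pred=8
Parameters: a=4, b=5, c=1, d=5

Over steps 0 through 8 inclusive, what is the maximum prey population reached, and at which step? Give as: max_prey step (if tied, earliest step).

Answer: 113 8

Derivation:
Step 1: prey: 29+11-11=29; pred: 8+2-4=6
Step 2: prey: 29+11-8=32; pred: 6+1-3=4
Step 3: prey: 32+12-6=38; pred: 4+1-2=3
Step 4: prey: 38+15-5=48; pred: 3+1-1=3
Step 5: prey: 48+19-7=60; pred: 3+1-1=3
Step 6: prey: 60+24-9=75; pred: 3+1-1=3
Step 7: prey: 75+30-11=94; pred: 3+2-1=4
Step 8: prey: 94+37-18=113; pred: 4+3-2=5
Max prey = 113 at step 8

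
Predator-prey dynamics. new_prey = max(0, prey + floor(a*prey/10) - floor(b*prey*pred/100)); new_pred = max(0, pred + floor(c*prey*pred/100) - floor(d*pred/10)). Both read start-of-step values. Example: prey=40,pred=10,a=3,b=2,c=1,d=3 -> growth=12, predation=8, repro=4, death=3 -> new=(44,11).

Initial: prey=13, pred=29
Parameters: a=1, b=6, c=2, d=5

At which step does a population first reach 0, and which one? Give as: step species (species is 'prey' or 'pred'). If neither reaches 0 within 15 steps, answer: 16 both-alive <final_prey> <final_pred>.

Step 1: prey: 13+1-22=0; pred: 29+7-14=22
First extinction: prey at step 1

Answer: 1 prey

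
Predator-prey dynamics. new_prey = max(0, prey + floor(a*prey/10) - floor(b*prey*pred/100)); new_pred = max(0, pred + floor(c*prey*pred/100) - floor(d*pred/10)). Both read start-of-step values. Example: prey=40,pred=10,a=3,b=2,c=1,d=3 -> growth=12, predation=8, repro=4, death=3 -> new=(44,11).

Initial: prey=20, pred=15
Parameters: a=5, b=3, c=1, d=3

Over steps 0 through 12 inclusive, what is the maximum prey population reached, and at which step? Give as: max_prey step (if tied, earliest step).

Answer: 69 9

Derivation:
Step 1: prey: 20+10-9=21; pred: 15+3-4=14
Step 2: prey: 21+10-8=23; pred: 14+2-4=12
Step 3: prey: 23+11-8=26; pred: 12+2-3=11
Step 4: prey: 26+13-8=31; pred: 11+2-3=10
Step 5: prey: 31+15-9=37; pred: 10+3-3=10
Step 6: prey: 37+18-11=44; pred: 10+3-3=10
Step 7: prey: 44+22-13=53; pred: 10+4-3=11
Step 8: prey: 53+26-17=62; pred: 11+5-3=13
Step 9: prey: 62+31-24=69; pred: 13+8-3=18
Step 10: prey: 69+34-37=66; pred: 18+12-5=25
Step 11: prey: 66+33-49=50; pred: 25+16-7=34
Step 12: prey: 50+25-51=24; pred: 34+17-10=41
Max prey = 69 at step 9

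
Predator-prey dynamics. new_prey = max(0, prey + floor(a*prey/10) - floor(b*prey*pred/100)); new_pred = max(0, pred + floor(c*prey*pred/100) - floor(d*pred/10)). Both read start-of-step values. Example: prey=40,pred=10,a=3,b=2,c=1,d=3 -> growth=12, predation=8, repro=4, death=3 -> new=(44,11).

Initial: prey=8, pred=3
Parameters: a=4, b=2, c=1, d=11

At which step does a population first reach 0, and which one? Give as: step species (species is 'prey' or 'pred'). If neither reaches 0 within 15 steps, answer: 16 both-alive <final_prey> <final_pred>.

Step 1: prey: 8+3-0=11; pred: 3+0-3=0
First extinction: pred at step 1

Answer: 1 pred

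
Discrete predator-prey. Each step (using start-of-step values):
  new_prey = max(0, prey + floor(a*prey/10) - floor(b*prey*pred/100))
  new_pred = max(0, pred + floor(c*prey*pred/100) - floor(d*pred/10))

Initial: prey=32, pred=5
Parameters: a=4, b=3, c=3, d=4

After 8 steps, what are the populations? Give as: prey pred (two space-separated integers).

Answer: 0 18

Derivation:
Step 1: prey: 32+12-4=40; pred: 5+4-2=7
Step 2: prey: 40+16-8=48; pred: 7+8-2=13
Step 3: prey: 48+19-18=49; pred: 13+18-5=26
Step 4: prey: 49+19-38=30; pred: 26+38-10=54
Step 5: prey: 30+12-48=0; pred: 54+48-21=81
Step 6: prey: 0+0-0=0; pred: 81+0-32=49
Step 7: prey: 0+0-0=0; pred: 49+0-19=30
Step 8: prey: 0+0-0=0; pred: 30+0-12=18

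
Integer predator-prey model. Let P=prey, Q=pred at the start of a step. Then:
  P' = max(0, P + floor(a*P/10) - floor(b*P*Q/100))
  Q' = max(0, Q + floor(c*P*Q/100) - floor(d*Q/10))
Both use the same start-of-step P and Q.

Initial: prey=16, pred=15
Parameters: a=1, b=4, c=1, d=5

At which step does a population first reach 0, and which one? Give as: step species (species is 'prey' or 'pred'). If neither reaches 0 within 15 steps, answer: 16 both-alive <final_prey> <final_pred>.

Answer: 16 both-alive 4 1

Derivation:
Step 1: prey: 16+1-9=8; pred: 15+2-7=10
Step 2: prey: 8+0-3=5; pred: 10+0-5=5
Step 3: prey: 5+0-1=4; pred: 5+0-2=3
Step 4: prey: 4+0-0=4; pred: 3+0-1=2
Step 5: prey: 4+0-0=4; pred: 2+0-1=1
Step 6: prey: 4+0-0=4; pred: 1+0-0=1
Steps 7-15: state stable at prey=4, pred=1 (no change)
No extinction within 15 steps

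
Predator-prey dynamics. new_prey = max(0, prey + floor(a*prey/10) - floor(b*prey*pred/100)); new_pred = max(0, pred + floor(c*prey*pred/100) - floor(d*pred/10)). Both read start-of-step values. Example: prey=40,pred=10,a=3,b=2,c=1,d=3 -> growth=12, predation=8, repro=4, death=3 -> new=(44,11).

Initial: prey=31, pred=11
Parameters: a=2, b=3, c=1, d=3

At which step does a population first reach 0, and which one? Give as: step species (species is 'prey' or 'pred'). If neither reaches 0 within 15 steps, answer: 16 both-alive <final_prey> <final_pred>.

Step 1: prey: 31+6-10=27; pred: 11+3-3=11
Step 2: prey: 27+5-8=24; pred: 11+2-3=10
Step 3: prey: 24+4-7=21; pred: 10+2-3=9
Step 4: prey: 21+4-5=20; pred: 9+1-2=8
Step 5: prey: 20+4-4=20; pred: 8+1-2=7
Step 6: prey: 20+4-4=20; pred: 7+1-2=6
Step 7: prey: 20+4-3=21; pred: 6+1-1=6
Step 8: prey: 21+4-3=22; pred: 6+1-1=6
Step 9: prey: 22+4-3=23; pred: 6+1-1=6
Step 10: prey: 23+4-4=23; pred: 6+1-1=6
Steps 11-15: state stable at prey=23, pred=6 (no change)
No extinction within 15 steps

Answer: 16 both-alive 23 6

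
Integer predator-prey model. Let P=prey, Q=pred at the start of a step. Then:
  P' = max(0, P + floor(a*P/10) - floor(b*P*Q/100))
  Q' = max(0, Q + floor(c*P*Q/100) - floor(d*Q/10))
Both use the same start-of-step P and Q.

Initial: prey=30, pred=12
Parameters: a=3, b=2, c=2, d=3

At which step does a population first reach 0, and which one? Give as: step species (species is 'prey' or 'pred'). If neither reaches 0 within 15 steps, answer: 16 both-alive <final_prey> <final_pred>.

Step 1: prey: 30+9-7=32; pred: 12+7-3=16
Step 2: prey: 32+9-10=31; pred: 16+10-4=22
Step 3: prey: 31+9-13=27; pred: 22+13-6=29
Step 4: prey: 27+8-15=20; pred: 29+15-8=36
Step 5: prey: 20+6-14=12; pred: 36+14-10=40
Step 6: prey: 12+3-9=6; pred: 40+9-12=37
Step 7: prey: 6+1-4=3; pred: 37+4-11=30
Step 8: prey: 3+0-1=2; pred: 30+1-9=22
Step 9: prey: 2+0-0=2; pred: 22+0-6=16
Step 10: prey: 2+0-0=2; pred: 16+0-4=12
Step 11: prey: 2+0-0=2; pred: 12+0-3=9
Step 12: prey: 2+0-0=2; pred: 9+0-2=7
Step 13: prey: 2+0-0=2; pred: 7+0-2=5
Step 14: prey: 2+0-0=2; pred: 5+0-1=4
Step 15: prey: 2+0-0=2; pred: 4+0-1=3
No extinction within 15 steps

Answer: 16 both-alive 2 3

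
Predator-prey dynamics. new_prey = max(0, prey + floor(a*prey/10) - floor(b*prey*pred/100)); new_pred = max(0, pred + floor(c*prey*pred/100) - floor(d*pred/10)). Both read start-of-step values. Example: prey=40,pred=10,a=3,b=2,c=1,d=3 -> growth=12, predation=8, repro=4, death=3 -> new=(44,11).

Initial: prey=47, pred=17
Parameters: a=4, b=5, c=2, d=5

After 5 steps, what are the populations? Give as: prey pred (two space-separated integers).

Answer: 1 4

Derivation:
Step 1: prey: 47+18-39=26; pred: 17+15-8=24
Step 2: prey: 26+10-31=5; pred: 24+12-12=24
Step 3: prey: 5+2-6=1; pred: 24+2-12=14
Step 4: prey: 1+0-0=1; pred: 14+0-7=7
Step 5: prey: 1+0-0=1; pred: 7+0-3=4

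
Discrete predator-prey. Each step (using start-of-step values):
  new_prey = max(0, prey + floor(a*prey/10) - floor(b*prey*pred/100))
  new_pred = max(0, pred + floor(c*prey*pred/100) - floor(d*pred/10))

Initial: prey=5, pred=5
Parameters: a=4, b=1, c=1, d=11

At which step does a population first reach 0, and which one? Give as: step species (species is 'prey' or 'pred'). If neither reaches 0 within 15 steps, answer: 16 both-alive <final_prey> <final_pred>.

Step 1: prey: 5+2-0=7; pred: 5+0-5=0
First extinction: pred at step 1

Answer: 1 pred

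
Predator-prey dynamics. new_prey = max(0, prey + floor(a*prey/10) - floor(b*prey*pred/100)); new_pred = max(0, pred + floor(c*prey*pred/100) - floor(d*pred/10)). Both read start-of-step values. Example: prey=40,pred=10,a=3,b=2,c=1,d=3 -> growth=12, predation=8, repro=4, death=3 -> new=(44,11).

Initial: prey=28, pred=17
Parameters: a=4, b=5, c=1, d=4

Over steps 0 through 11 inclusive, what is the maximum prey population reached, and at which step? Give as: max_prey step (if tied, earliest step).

Step 1: prey: 28+11-23=16; pred: 17+4-6=15
Step 2: prey: 16+6-12=10; pred: 15+2-6=11
Step 3: prey: 10+4-5=9; pred: 11+1-4=8
Step 4: prey: 9+3-3=9; pred: 8+0-3=5
Step 5: prey: 9+3-2=10; pred: 5+0-2=3
Step 6: prey: 10+4-1=13; pred: 3+0-1=2
Step 7: prey: 13+5-1=17; pred: 2+0-0=2
Step 8: prey: 17+6-1=22; pred: 2+0-0=2
Step 9: prey: 22+8-2=28; pred: 2+0-0=2
Step 10: prey: 28+11-2=37; pred: 2+0-0=2
Step 11: prey: 37+14-3=48; pred: 2+0-0=2
Max prey = 48 at step 11

Answer: 48 11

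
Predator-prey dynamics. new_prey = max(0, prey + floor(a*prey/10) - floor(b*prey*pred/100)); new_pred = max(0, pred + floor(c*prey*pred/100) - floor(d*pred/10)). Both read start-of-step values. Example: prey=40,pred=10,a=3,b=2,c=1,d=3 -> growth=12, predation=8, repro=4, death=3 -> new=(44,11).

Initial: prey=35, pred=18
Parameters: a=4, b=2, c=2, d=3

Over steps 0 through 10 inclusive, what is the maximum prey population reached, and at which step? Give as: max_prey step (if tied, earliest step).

Answer: 37 1

Derivation:
Step 1: prey: 35+14-12=37; pred: 18+12-5=25
Step 2: prey: 37+14-18=33; pred: 25+18-7=36
Step 3: prey: 33+13-23=23; pred: 36+23-10=49
Step 4: prey: 23+9-22=10; pred: 49+22-14=57
Step 5: prey: 10+4-11=3; pred: 57+11-17=51
Step 6: prey: 3+1-3=1; pred: 51+3-15=39
Step 7: prey: 1+0-0=1; pred: 39+0-11=28
Step 8: prey: 1+0-0=1; pred: 28+0-8=20
Step 9: prey: 1+0-0=1; pred: 20+0-6=14
Step 10: prey: 1+0-0=1; pred: 14+0-4=10
Max prey = 37 at step 1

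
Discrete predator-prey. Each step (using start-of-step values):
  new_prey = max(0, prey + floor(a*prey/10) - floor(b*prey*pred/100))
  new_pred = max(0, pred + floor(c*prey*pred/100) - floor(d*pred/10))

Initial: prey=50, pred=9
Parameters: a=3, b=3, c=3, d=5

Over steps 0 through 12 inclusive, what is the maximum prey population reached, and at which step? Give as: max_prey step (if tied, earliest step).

Answer: 52 1

Derivation:
Step 1: prey: 50+15-13=52; pred: 9+13-4=18
Step 2: prey: 52+15-28=39; pred: 18+28-9=37
Step 3: prey: 39+11-43=7; pred: 37+43-18=62
Step 4: prey: 7+2-13=0; pred: 62+13-31=44
Step 5: prey: 0+0-0=0; pred: 44+0-22=22
Step 6: prey: 0+0-0=0; pred: 22+0-11=11
Step 7: prey: 0+0-0=0; pred: 11+0-5=6
Step 8: prey: 0+0-0=0; pred: 6+0-3=3
Step 9: prey: 0+0-0=0; pred: 3+0-1=2
Step 10: prey: 0+0-0=0; pred: 2+0-1=1
Step 11: prey: 0+0-0=0; pred: 1+0-0=1
Step 12: prey: 0+0-0=0; pred: 1+0-0=1
Max prey = 52 at step 1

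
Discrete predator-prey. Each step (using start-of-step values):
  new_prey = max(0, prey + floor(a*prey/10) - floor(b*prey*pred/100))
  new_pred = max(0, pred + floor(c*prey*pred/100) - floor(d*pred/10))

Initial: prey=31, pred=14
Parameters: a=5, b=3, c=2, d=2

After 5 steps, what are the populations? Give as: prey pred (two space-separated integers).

Step 1: prey: 31+15-13=33; pred: 14+8-2=20
Step 2: prey: 33+16-19=30; pred: 20+13-4=29
Step 3: prey: 30+15-26=19; pred: 29+17-5=41
Step 4: prey: 19+9-23=5; pred: 41+15-8=48
Step 5: prey: 5+2-7=0; pred: 48+4-9=43

Answer: 0 43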